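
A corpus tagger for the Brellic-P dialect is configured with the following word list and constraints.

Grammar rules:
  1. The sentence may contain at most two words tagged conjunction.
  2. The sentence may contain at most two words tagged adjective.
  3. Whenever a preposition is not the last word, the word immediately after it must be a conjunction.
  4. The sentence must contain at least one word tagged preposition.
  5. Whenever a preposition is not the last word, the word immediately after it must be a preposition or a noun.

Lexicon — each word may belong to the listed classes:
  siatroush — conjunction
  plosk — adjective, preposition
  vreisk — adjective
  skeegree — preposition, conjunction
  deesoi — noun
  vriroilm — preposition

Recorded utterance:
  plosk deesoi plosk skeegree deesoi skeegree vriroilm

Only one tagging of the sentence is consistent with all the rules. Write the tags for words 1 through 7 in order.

Candidates per position — 1:plosk {adjective,preposition}; 2:deesoi {noun}; 3:plosk {adjective,preposition}; 4:skeegree {preposition,conjunction}; 5:deesoi {noun}; 6:skeegree {preposition,conjunction}; 7:vriroilm {preposition}.
Position 1: tagging it preposition would leave rule 3 unsatisfiable, so it must be adjective.
Position 4: tagging it preposition would leave rule 3 unsatisfiable, so it must be conjunction.
Position 6: tagging it preposition would leave rule 3 unsatisfiable, so it must be conjunction.
Position 3: tagging it preposition would leave rule 5 unsatisfiable, so it must be adjective.
That leaves exactly one tagging: adjective noun adjective conjunction noun conjunction preposition.
Verifying each rule — rule 1 satisfied; rule 2 satisfied; rule 3 satisfied; rule 4 satisfied; rule 5 satisfied.

adjective noun adjective conjunction noun conjunction preposition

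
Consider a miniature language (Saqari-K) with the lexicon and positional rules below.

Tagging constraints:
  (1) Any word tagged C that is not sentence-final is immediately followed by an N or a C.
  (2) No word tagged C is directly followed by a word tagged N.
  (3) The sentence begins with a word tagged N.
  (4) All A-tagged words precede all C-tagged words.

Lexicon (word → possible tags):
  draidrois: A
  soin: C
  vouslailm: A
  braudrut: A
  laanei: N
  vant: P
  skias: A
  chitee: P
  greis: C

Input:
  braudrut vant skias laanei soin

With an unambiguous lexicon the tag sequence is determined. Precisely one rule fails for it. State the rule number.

3

Fixed tagging: A P A N C.
Checking each rule: R1 holds, R2 holds, R3 violated, R4 holds.
Only rule 3 fails.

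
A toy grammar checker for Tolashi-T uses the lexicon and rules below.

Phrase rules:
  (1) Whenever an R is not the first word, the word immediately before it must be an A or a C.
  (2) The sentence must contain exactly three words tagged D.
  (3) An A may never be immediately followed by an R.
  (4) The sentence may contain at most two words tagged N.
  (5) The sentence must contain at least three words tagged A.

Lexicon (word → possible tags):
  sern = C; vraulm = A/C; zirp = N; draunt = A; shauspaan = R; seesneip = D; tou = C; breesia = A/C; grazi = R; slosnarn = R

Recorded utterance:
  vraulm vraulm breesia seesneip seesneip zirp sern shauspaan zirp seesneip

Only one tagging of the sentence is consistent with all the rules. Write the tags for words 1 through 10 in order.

Candidates per position — 1:vraulm {A,C}; 2:vraulm {A,C}; 3:breesia {A,C}; 4:seesneip {D}; 5:seesneip {D}; 6:zirp {N}; 7:sern {C}; 8:shauspaan {R}; 9:zirp {N}; 10:seesneip {D}.
Position 1: tagging it C would leave rule 5 unsatisfiable, so it must be A.
Position 2: tagging it C would leave rule 5 unsatisfiable, so it must be A.
Position 3: tagging it C would leave rule 5 unsatisfiable, so it must be A.
The unique satisfying tagging is: A A A D D N C R N D.
Checking: rule 1 holds; rule 2 holds; rule 3 holds; rule 4 holds; rule 5 holds.

A A A D D N C R N D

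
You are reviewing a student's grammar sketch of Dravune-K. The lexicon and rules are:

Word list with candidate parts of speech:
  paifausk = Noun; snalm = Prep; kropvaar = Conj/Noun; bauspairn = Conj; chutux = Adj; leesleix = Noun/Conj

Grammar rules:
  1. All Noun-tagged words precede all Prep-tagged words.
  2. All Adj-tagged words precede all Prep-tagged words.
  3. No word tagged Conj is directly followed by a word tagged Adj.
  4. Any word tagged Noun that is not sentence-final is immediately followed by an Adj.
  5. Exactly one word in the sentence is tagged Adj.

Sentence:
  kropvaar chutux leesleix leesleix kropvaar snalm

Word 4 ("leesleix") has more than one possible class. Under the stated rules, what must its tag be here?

Candidates per position — 1:kropvaar {Conj,Noun}; 2:chutux {Adj}; 3:leesleix {Noun,Conj}; 4:leesleix {Noun,Conj}; 5:kropvaar {Conj,Noun}; 6:snalm {Prep}.
At position 1, choosing Conj makes rule 3 impossible to satisfy; hence Noun.
At position 3, choosing Noun makes rule 4 impossible to satisfy; hence Conj.
At position 4, choosing Noun makes rule 4 impossible to satisfy; hence Conj.
At position 5, choosing Noun makes rule 4 impossible to satisfy; hence Conj.
The only consistent sequence is: Noun Adj Conj Conj Conj Prep.
Check: rule 1 satisfied; rule 2 satisfied; rule 3 satisfied; rule 4 satisfied; rule 5 satisfied.

Conj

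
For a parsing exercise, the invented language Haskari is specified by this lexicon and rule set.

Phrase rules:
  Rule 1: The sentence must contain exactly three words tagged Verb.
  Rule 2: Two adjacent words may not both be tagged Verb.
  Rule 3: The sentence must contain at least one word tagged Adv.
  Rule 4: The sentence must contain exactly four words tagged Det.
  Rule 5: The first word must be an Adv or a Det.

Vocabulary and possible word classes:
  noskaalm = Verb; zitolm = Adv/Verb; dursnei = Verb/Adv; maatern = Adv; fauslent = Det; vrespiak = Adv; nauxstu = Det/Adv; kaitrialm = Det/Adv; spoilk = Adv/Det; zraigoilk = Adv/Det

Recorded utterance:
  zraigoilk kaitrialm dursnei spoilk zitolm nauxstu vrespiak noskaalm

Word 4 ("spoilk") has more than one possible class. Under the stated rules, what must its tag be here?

Det

Candidates per position — 1:zraigoilk {Adv,Det}; 2:kaitrialm {Det,Adv}; 3:dursnei {Verb,Adv}; 4:spoilk {Adv,Det}; 5:zitolm {Adv,Verb}; 6:nauxstu {Det,Adv}; 7:vrespiak {Adv}; 8:noskaalm {Verb}.
Word 1 cannot be Adv — rule 4 would then fail for every completion. It is Det.
Word 2 cannot be Adv — rule 4 would then fail for every completion. It is Det.
Word 3 cannot be Adv — rule 1 would then fail for every completion. It is Verb.
Word 4 cannot be Adv — rule 4 would then fail for every completion. It is Det.
Word 5 cannot be Adv — rule 1 would then fail for every completion. It is Verb.
Word 6 cannot be Adv — rule 4 would then fail for every completion. It is Det.
So the tagging must be: Det Det Verb Det Verb Det Adv Verb.
Verifying each rule — rule 1 holds; rule 2 holds; rule 3 holds; rule 4 holds; rule 5 holds.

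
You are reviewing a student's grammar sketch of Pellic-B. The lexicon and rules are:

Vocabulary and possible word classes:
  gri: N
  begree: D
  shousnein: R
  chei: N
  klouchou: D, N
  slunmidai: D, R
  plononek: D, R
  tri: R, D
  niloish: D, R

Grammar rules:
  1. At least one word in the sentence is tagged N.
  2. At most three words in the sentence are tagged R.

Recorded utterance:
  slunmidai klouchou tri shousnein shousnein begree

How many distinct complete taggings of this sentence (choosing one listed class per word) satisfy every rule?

Candidates per position — 1:slunmidai {D,R}; 2:klouchou {D,N}; 3:tri {R,D}; 4:shousnein {R}; 5:shousnein {R}; 6:begree {D}.
There are 8 candidate sequences in total.
The sequences that satisfy every rule: D N R R R D; D N D R R D; R N D R R D.
Count = 3.

3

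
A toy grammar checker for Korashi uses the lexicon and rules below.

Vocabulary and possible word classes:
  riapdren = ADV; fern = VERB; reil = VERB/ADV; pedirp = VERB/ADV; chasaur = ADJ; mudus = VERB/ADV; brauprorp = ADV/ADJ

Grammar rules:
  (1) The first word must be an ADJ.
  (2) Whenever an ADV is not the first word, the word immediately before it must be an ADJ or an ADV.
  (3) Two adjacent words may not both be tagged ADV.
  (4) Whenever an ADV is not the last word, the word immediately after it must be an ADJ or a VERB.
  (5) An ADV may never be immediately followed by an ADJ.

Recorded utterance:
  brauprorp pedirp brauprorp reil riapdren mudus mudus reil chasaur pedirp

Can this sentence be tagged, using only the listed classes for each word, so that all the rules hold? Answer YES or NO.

NO

Candidates per position — 1:brauprorp {ADV,ADJ}; 2:pedirp {VERB,ADV}; 3:brauprorp {ADV,ADJ}; 4:reil {VERB,ADV}; 5:riapdren {ADV}; 6:mudus {VERB,ADV}; 7:mudus {VERB,ADV}; 8:reil {VERB,ADV}; 9:chasaur {ADJ}; 10:pedirp {VERB,ADV}.
Every candidate sequence violates at least one rule; no consistent tagging exists.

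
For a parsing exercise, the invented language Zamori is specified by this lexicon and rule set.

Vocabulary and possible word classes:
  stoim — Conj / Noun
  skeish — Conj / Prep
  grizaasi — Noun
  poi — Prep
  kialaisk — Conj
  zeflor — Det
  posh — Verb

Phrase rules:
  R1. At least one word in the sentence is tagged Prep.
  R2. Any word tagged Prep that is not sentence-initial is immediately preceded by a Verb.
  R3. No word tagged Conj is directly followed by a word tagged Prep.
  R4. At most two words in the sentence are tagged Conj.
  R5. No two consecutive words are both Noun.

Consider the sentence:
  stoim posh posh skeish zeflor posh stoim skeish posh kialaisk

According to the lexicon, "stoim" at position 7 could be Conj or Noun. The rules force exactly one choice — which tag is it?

Candidates per position — 1:stoim {Conj,Noun}; 2:posh {Verb}; 3:posh {Verb}; 4:skeish {Conj,Prep}; 5:zeflor {Det}; 6:posh {Verb}; 7:stoim {Conj,Noun}; 8:skeish {Conj,Prep}; 9:posh {Verb}; 10:kialaisk {Conj}.
At position 8, choosing Prep makes rule 2 impossible to satisfy; hence Conj.
At position 1, choosing Conj makes rule 4 impossible to satisfy; hence Noun.
At position 4, choosing Conj makes rule 1 impossible to satisfy; hence Prep.
At position 7, choosing Conj makes rule 4 impossible to satisfy; hence Noun.
The unique satisfying tagging is: Noun Verb Verb Prep Det Verb Noun Conj Verb Conj.
Verifying each rule — rule 1 ✓; rule 2 ✓; rule 3 ✓; rule 4 ✓; rule 5 ✓.

Noun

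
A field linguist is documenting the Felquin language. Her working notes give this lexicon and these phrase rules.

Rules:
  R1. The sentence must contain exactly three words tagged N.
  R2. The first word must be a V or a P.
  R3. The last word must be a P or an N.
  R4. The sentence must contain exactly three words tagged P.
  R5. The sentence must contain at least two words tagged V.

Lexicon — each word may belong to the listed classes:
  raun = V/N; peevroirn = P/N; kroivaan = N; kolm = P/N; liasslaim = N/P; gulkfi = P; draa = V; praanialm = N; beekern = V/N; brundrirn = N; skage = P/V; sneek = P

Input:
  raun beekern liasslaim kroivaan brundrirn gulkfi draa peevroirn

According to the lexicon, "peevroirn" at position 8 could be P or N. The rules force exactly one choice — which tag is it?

Candidates per position — 1:raun {V,N}; 2:beekern {V,N}; 3:liasslaim {N,P}; 4:kroivaan {N}; 5:brundrirn {N}; 6:gulkfi {P}; 7:draa {V}; 8:peevroirn {P,N}.
Position 1: tagging it N would leave rule 2 unsatisfiable, so it must be V.
Position 3: tagging it N would leave rule 4 unsatisfiable, so it must be P.
Position 8: tagging it N would leave rule 4 unsatisfiable, so it must be P.
Position 2: tagging it V would leave rule 1 unsatisfiable, so it must be N.
The unique satisfying tagging is: V N P N N P V P.
Check: rule 1 holds; rule 2 holds; rule 3 holds; rule 4 holds; rule 5 holds.

P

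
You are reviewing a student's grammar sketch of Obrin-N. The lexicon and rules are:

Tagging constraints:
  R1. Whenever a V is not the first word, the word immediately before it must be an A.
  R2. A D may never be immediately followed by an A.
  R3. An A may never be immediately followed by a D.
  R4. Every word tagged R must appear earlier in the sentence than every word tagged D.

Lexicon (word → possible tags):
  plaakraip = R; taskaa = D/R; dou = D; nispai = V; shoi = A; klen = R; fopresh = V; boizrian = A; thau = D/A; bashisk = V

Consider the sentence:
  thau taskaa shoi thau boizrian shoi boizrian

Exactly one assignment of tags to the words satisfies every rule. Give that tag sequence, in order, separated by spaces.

A R A A A A A

Candidates per position — 1:thau {D,A}; 2:taskaa {D,R}; 3:shoi {A}; 4:thau {D,A}; 5:boizrian {A}; 6:shoi {A}; 7:boizrian {A}.
Position 2: D is ruled out by rule 2; that leaves R.
Position 4: D is ruled out by rule 2; that leaves A.
Position 1: D is ruled out by rule 4; that leaves A.
The only consistent sequence is: A R A A A A A.
Check: rule 1 satisfied; rule 2 satisfied; rule 3 satisfied; rule 4 satisfied.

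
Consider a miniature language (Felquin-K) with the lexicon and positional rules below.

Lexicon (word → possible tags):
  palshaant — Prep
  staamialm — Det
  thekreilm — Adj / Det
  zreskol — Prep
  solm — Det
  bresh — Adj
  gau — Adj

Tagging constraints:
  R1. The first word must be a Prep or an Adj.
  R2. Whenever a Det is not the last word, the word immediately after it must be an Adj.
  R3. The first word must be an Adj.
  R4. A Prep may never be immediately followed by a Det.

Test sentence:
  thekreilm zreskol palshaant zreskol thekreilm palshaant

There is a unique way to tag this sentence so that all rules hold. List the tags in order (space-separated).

Candidates per position — 1:thekreilm {Adj,Det}; 2:zreskol {Prep}; 3:palshaant {Prep}; 4:zreskol {Prep}; 5:thekreilm {Adj,Det}; 6:palshaant {Prep}.
Word 1 cannot be Det — rule 1 would then fail for every completion. It is Adj.
Word 5 cannot be Det — rule 2 would then fail for every completion. It is Adj.
The unique satisfying tagging is: Adj Prep Prep Prep Adj Prep.
Verifying each rule — rule 1 satisfied; rule 2 satisfied; rule 3 satisfied; rule 4 satisfied.

Adj Prep Prep Prep Adj Prep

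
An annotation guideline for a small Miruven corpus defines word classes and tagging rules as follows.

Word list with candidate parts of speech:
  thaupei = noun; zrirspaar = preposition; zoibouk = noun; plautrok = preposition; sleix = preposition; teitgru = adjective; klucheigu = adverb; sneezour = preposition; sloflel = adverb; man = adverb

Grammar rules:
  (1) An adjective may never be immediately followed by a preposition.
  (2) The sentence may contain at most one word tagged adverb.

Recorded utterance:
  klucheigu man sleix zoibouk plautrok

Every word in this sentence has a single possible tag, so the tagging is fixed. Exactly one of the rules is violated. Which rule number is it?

Fixed tagging: adverb adverb preposition noun preposition.
Checking each rule: R1 pass, R2 fail.
Only rule 2 fails.

2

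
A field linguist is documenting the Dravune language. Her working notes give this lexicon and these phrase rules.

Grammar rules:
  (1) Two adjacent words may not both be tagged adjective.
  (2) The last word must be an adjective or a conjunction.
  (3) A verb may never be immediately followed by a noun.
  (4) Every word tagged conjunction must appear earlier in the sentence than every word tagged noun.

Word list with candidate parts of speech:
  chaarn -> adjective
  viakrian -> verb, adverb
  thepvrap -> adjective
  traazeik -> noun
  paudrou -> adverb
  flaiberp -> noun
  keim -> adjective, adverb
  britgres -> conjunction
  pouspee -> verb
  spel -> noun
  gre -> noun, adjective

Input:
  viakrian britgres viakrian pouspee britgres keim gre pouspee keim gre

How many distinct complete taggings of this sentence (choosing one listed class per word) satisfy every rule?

Candidates per position — 1:viakrian {verb,adverb}; 2:britgres {conjunction}; 3:viakrian {verb,adverb}; 4:pouspee {verb}; 5:britgres {conjunction}; 6:keim {adjective,adverb}; 7:gre {noun,adjective}; 8:pouspee {verb}; 9:keim {adjective,adverb}; 10:gre {noun,adjective}.
There are 64 candidate sequences in total.
Checking each against the rules leaves 12 sequences.
Count = 12.

12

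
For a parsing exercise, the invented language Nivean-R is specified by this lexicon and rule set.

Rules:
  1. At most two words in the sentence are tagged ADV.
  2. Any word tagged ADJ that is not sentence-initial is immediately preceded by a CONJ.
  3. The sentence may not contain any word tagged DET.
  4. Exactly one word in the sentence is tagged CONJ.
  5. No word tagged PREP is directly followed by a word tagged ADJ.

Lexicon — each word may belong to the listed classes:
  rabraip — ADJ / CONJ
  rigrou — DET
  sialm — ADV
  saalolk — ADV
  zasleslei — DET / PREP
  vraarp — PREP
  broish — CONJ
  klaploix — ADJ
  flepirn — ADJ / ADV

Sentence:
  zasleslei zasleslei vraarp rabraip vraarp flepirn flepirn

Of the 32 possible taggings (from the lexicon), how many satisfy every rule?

Candidates per position — 1:zasleslei {DET,PREP}; 2:zasleslei {DET,PREP}; 3:vraarp {PREP}; 4:rabraip {ADJ,CONJ}; 5:vraarp {PREP}; 6:flepirn {ADJ,ADV}; 7:flepirn {ADJ,ADV}.
There are 32 candidate sequences in total.
The sequences that satisfy every rule: PREP PREP PREP CONJ PREP ADV ADV.
Count = 1.

1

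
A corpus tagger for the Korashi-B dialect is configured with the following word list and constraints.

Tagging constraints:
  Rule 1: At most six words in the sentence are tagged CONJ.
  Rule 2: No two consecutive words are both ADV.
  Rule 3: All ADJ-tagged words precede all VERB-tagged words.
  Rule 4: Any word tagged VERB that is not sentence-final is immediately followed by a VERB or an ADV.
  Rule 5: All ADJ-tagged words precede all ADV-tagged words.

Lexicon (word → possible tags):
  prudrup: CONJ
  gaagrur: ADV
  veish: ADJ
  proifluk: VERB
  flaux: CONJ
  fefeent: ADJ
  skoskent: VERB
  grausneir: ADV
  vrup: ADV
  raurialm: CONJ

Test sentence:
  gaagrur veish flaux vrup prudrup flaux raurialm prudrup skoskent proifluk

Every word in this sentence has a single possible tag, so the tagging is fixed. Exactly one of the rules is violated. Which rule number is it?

5

Fixed tagging: ADV ADJ CONJ ADV CONJ CONJ CONJ CONJ VERB VERB.
Rule check: R1 pass, R2 pass, R3 pass, R4 pass, R5 fail.
Only rule 5 fails.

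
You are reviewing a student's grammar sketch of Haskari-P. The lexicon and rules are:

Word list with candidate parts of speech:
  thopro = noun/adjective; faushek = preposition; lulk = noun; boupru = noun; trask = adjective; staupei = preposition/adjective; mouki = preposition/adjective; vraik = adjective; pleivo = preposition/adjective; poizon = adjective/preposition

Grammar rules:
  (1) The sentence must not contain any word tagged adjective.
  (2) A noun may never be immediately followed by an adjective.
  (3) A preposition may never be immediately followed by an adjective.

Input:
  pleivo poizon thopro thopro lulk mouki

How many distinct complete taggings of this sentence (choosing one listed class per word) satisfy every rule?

1

Candidates per position — 1:pleivo {preposition,adjective}; 2:poizon {adjective,preposition}; 3:thopro {noun,adjective}; 4:thopro {noun,adjective}; 5:lulk {noun}; 6:mouki {preposition,adjective}.
There are 32 candidate sequences in total.
The sequences that satisfy every rule: preposition preposition noun noun noun preposition.
Count = 1.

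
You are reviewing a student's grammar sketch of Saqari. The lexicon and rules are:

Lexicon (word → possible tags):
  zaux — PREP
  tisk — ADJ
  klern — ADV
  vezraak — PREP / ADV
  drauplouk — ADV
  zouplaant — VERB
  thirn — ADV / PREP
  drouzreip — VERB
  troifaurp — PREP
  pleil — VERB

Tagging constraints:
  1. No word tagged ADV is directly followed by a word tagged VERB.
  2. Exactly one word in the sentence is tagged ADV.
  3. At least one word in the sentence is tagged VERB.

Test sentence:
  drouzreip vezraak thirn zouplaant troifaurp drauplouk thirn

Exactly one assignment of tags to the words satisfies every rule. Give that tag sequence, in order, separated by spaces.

VERB PREP PREP VERB PREP ADV PREP

Candidates per position — 1:drouzreip {VERB}; 2:vezraak {PREP,ADV}; 3:thirn {ADV,PREP}; 4:zouplaant {VERB}; 5:troifaurp {PREP}; 6:drauplouk {ADV}; 7:thirn {ADV,PREP}.
Word 2 cannot be ADV — rule 2 would then fail for every completion. It is PREP.
Word 3 cannot be ADV — rule 1 would then fail for every completion. It is PREP.
Word 7 cannot be ADV — rule 2 would then fail for every completion. It is PREP.
So the tagging must be: VERB PREP PREP VERB PREP ADV PREP.
Check: rule 1 holds; rule 2 holds; rule 3 holds.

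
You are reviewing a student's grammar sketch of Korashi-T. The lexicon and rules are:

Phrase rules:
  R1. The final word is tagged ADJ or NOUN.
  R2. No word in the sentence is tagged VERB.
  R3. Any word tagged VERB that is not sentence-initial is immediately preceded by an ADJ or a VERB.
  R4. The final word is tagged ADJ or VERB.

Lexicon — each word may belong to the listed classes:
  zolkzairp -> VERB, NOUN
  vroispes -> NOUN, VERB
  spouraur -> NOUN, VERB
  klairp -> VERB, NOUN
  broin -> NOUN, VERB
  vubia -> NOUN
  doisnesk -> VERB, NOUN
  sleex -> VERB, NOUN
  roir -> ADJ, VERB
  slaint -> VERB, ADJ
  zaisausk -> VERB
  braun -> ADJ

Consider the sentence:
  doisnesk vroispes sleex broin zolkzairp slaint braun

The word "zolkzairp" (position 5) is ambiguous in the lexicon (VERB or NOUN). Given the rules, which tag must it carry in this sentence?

NOUN

Candidates per position — 1:doisnesk {VERB,NOUN}; 2:vroispes {NOUN,VERB}; 3:sleex {VERB,NOUN}; 4:broin {NOUN,VERB}; 5:zolkzairp {VERB,NOUN}; 6:slaint {VERB,ADJ}; 7:braun {ADJ}.
At position 1, choosing VERB makes rule 2 impossible to satisfy; hence NOUN.
At position 2, choosing VERB makes rule 2 impossible to satisfy; hence NOUN.
At position 3, choosing VERB makes rule 2 impossible to satisfy; hence NOUN.
At position 4, choosing VERB makes rule 2 impossible to satisfy; hence NOUN.
At position 5, choosing VERB makes rule 2 impossible to satisfy; hence NOUN.
At position 6, choosing VERB makes rule 2 impossible to satisfy; hence ADJ.
The unique satisfying tagging is: NOUN NOUN NOUN NOUN NOUN ADJ ADJ.
Verifying each rule — rule 1 ok; rule 2 ok; rule 3 ok; rule 4 ok.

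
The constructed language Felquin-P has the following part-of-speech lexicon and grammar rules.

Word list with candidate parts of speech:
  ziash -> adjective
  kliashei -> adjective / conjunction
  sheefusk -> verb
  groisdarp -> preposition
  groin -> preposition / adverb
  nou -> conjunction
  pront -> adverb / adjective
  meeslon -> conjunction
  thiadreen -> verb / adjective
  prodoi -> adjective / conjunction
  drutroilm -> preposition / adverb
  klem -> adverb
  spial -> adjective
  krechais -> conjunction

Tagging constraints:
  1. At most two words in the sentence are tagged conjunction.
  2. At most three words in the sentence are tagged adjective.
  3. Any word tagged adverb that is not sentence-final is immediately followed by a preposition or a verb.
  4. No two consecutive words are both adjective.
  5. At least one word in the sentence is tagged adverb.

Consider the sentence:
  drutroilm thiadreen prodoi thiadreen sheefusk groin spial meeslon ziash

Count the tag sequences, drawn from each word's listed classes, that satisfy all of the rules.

3

Candidates per position — 1:drutroilm {preposition,adverb}; 2:thiadreen {verb,adjective}; 3:prodoi {adjective,conjunction}; 4:thiadreen {verb,adjective}; 5:sheefusk {verb}; 6:groin {preposition,adverb}; 7:spial {adjective}; 8:meeslon {conjunction}; 9:ziash {adjective}.
There are 32 candidate sequences in total.
The sequences that satisfy every rule: adverb verb adjective verb verb preposition adjective conjunction adjective; adverb verb conjunction verb verb preposition adjective conjunction adjective; adverb verb conjunction adjective verb preposition adjective conjunction adjective.
Count = 3.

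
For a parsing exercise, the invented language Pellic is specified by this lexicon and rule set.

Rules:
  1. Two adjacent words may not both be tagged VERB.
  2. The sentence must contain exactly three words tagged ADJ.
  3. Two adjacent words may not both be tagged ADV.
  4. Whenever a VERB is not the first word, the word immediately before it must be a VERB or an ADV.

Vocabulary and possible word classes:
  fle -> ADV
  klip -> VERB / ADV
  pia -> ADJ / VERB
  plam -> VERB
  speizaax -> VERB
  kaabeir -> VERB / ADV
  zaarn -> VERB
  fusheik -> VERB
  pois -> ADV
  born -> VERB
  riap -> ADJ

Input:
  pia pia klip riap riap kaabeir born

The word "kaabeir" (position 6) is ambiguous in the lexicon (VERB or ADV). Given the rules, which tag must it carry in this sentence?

Candidates per position — 1:pia {ADJ,VERB}; 2:pia {ADJ,VERB}; 3:klip {VERB,ADV}; 4:riap {ADJ}; 5:riap {ADJ}; 6:kaabeir {VERB,ADV}; 7:born {VERB}.
At position 6, choosing VERB makes rule 1 impossible to satisfy; hence ADV.
The remaining ambiguous positions (1, 2, 3) are resolved jointly — only one combination satisfies every rule.
The unique satisfying tagging is: VERB ADJ ADV ADJ ADJ ADV VERB.
Checking: rule 1 ok; rule 2 ok; rule 3 ok; rule 4 ok.

ADV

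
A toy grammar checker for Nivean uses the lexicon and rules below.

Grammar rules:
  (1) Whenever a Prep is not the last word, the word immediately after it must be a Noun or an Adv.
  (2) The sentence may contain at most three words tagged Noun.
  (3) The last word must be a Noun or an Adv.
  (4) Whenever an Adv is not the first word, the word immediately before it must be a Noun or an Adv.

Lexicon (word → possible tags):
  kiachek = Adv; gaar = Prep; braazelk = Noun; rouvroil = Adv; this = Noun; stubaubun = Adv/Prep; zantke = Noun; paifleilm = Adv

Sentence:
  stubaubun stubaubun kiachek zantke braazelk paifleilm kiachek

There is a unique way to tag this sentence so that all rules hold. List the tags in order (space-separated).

Adv Adv Adv Noun Noun Adv Adv

Candidates per position — 1:stubaubun {Adv,Prep}; 2:stubaubun {Adv,Prep}; 3:kiachek {Adv}; 4:zantke {Noun}; 5:braazelk {Noun}; 6:paifleilm {Adv}; 7:kiachek {Adv}.
At position 1, choosing Prep makes rule 4 impossible to satisfy; hence Adv.
At position 2, choosing Prep makes rule 4 impossible to satisfy; hence Adv.
The unique satisfying tagging is: Adv Adv Adv Noun Noun Adv Adv.
Rule-by-rule: rule 1 holds; rule 2 holds; rule 3 holds; rule 4 holds.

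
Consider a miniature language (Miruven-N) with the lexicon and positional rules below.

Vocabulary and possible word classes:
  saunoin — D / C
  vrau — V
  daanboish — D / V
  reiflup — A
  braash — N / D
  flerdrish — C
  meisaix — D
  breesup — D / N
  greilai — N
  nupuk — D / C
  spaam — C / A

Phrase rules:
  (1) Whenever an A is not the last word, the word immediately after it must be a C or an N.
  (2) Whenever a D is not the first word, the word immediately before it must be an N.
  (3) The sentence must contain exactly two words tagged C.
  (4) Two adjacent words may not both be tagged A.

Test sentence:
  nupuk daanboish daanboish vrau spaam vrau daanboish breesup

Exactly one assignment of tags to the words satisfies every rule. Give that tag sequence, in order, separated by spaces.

C V V V C V V N

Candidates per position — 1:nupuk {D,C}; 2:daanboish {D,V}; 3:daanboish {D,V}; 4:vrau {V}; 5:spaam {C,A}; 6:vrau {V}; 7:daanboish {D,V}; 8:breesup {D,N}.
Position 1: D is ruled out by rule 3; that leaves C.
Position 2: D is ruled out by rule 2; that leaves V.
Position 3: D is ruled out by rule 2; that leaves V.
Position 5: A is ruled out by rule 1; that leaves C.
Position 7: D is ruled out by rule 2; that leaves V.
Position 8: D is ruled out by rule 2; that leaves N.
The unique satisfying tagging is: C V V V C V V N.
Rule-by-rule: rule 1 satisfied; rule 2 satisfied; rule 3 satisfied; rule 4 satisfied.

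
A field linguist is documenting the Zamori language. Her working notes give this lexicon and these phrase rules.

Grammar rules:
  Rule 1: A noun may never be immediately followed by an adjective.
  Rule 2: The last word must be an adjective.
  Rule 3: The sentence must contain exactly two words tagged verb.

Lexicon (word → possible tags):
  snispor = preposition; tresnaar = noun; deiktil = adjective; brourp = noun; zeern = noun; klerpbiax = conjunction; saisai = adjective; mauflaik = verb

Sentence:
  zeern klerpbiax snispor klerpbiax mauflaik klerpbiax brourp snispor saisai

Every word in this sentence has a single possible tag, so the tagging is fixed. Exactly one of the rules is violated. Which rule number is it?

3

Fixed tagging: noun conjunction preposition conjunction verb conjunction noun preposition adjective.
Rule check: R1 ok, R2 ok, R3 fails.
Only rule 3 fails.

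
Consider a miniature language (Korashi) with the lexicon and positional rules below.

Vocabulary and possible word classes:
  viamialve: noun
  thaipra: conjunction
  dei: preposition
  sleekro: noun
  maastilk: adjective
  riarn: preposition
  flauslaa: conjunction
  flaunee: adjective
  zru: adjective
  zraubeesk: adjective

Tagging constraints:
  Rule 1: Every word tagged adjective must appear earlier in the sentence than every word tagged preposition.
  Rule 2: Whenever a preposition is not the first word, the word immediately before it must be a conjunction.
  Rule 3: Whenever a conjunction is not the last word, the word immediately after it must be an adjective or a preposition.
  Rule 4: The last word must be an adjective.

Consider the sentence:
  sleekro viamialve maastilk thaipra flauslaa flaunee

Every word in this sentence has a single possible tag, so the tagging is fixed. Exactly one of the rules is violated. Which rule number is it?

3

Fixed tagging: noun noun adjective conjunction conjunction adjective.
Applying the rules: R1 holds, R2 holds, R3 violated, R4 holds.
Only rule 3 fails.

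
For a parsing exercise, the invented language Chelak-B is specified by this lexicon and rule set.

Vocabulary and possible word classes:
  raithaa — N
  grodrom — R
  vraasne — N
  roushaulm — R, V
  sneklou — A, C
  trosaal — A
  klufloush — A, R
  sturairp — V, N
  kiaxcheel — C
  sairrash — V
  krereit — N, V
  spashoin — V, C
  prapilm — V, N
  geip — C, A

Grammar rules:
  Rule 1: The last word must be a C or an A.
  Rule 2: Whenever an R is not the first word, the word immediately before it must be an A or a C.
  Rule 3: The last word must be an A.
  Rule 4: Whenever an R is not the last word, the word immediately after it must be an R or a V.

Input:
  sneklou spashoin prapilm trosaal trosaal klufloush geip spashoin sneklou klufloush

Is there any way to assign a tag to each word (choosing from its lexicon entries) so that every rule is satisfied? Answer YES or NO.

YES

Candidates per position — 1:sneklou {A,C}; 2:spashoin {V,C}; 3:prapilm {V,N}; 4:trosaal {A}; 5:trosaal {A}; 6:klufloush {A,R}; 7:geip {C,A}; 8:spashoin {V,C}; 9:sneklou {A,C}; 10:klufloush {A,R}.
One satisfying assignment: C V N A A A A C C A.
Rule-by-rule: rule 1 ok; rule 2 ok; rule 3 ok; rule 4 ok.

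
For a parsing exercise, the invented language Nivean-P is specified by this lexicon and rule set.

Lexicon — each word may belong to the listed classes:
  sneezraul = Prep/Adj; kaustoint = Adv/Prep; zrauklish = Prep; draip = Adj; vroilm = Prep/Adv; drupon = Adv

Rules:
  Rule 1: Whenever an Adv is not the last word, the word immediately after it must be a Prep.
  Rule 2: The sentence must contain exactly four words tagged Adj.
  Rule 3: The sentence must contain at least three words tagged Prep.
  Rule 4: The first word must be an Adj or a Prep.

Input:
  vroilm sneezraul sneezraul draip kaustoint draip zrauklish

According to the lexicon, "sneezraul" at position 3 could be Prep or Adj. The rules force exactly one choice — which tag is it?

Adj

Candidates per position — 1:vroilm {Prep,Adv}; 2:sneezraul {Prep,Adj}; 3:sneezraul {Prep,Adj}; 4:draip {Adj}; 5:kaustoint {Adv,Prep}; 6:draip {Adj}; 7:zrauklish {Prep}.
At position 1, choosing Adv makes rule 4 impossible to satisfy; hence Prep.
At position 2, choosing Prep makes rule 2 impossible to satisfy; hence Adj.
At position 3, choosing Prep makes rule 2 impossible to satisfy; hence Adj.
At position 5, choosing Adv makes rule 1 impossible to satisfy; hence Prep.
The only consistent sequence is: Prep Adj Adj Adj Prep Adj Prep.
Checking: rule 1 ✓; rule 2 ✓; rule 3 ✓; rule 4 ✓.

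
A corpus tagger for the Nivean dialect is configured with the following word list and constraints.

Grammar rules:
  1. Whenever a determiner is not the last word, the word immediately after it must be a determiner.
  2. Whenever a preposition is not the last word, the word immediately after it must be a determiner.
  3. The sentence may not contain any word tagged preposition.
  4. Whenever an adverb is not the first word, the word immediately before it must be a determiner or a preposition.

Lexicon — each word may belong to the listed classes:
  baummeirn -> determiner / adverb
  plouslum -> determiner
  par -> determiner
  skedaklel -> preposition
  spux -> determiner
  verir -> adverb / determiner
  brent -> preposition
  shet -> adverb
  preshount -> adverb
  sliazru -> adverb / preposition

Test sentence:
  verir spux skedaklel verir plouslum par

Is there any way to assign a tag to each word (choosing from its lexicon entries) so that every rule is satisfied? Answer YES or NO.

NO

Candidates per position — 1:verir {adverb,determiner}; 2:spux {determiner}; 3:skedaklel {preposition}; 4:verir {adverb,determiner}; 5:plouslum {determiner}; 6:par {determiner}.
Rule 1 cannot be satisfied by any choice of tags from the lexicon.
So there is no consistent tagging.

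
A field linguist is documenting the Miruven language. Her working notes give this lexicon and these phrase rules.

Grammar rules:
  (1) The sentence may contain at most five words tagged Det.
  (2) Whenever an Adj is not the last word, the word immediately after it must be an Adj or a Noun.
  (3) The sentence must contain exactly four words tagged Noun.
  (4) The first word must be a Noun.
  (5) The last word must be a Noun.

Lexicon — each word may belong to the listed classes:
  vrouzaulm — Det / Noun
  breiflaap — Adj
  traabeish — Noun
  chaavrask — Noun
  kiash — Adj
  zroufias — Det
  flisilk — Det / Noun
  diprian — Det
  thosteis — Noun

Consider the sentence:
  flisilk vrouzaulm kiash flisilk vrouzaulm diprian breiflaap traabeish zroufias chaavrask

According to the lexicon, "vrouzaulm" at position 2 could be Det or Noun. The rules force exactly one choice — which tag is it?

Candidates per position — 1:flisilk {Det,Noun}; 2:vrouzaulm {Det,Noun}; 3:kiash {Adj}; 4:flisilk {Det,Noun}; 5:vrouzaulm {Det,Noun}; 6:diprian {Det}; 7:breiflaap {Adj}; 8:traabeish {Noun}; 9:zroufias {Det}; 10:chaavrask {Noun}.
Position 1: Det is ruled out by rule 4; that leaves Noun.
Position 4: Det is ruled out by rule 2; that leaves Noun.
Position 5: Noun is ruled out by rule 3; that leaves Det.
Position 2: Noun is ruled out by rule 3; that leaves Det.
So the tagging must be: Noun Det Adj Noun Det Det Adj Noun Det Noun.
Check: rule 1 ✓; rule 2 ✓; rule 3 ✓; rule 4 ✓; rule 5 ✓.

Det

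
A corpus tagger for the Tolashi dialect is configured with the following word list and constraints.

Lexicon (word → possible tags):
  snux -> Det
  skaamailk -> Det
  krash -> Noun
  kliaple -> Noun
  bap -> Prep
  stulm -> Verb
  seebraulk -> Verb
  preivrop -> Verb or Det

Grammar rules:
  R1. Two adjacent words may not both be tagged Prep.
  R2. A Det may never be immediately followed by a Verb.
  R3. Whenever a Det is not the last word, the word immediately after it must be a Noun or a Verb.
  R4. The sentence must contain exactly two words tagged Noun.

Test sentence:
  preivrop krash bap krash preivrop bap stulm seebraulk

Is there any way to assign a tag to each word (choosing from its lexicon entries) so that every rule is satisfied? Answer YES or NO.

YES

Candidates per position — 1:preivrop {Verb,Det}; 2:krash {Noun}; 3:bap {Prep}; 4:krash {Noun}; 5:preivrop {Verb,Det}; 6:bap {Prep}; 7:stulm {Verb}; 8:seebraulk {Verb}.
One satisfying assignment: Verb Noun Prep Noun Verb Prep Verb Verb.
Check: rule 1 satisfied; rule 2 satisfied; rule 3 satisfied; rule 4 satisfied.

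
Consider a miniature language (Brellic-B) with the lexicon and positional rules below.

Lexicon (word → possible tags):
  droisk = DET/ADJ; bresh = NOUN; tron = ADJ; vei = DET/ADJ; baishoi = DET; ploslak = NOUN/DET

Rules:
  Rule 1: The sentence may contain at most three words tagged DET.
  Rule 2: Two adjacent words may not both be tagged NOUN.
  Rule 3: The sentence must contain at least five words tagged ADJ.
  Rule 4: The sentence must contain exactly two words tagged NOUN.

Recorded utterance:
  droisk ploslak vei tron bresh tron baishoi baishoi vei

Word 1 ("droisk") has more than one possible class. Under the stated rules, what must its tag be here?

ADJ

Candidates per position — 1:droisk {DET,ADJ}; 2:ploslak {NOUN,DET}; 3:vei {DET,ADJ}; 4:tron {ADJ}; 5:bresh {NOUN}; 6:tron {ADJ}; 7:baishoi {DET}; 8:baishoi {DET}; 9:vei {DET,ADJ}.
Position 1: tagging it DET would leave rule 3 unsatisfiable, so it must be ADJ.
Position 2: tagging it DET would leave rule 4 unsatisfiable, so it must be NOUN.
Position 3: tagging it DET would leave rule 3 unsatisfiable, so it must be ADJ.
Position 9: tagging it DET would leave rule 3 unsatisfiable, so it must be ADJ.
That leaves exactly one tagging: ADJ NOUN ADJ ADJ NOUN ADJ DET DET ADJ.
Check: rule 1 ok; rule 2 ok; rule 3 ok; rule 4 ok.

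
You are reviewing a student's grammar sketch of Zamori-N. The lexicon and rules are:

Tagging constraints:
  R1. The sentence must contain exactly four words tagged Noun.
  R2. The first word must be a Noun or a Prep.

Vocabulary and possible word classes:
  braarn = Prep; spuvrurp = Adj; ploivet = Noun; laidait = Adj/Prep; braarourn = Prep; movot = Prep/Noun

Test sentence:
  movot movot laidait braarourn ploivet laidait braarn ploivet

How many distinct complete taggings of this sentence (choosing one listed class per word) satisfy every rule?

Candidates per position — 1:movot {Prep,Noun}; 2:movot {Prep,Noun}; 3:laidait {Adj,Prep}; 4:braarourn {Prep}; 5:ploivet {Noun}; 6:laidait {Adj,Prep}; 7:braarn {Prep}; 8:ploivet {Noun}.
There are 16 candidate sequences in total.
The sequences that satisfy every rule: Noun Noun Adj Prep Noun Adj Prep Noun; Noun Noun Adj Prep Noun Prep Prep Noun; Noun Noun Prep Prep Noun Adj Prep Noun; Noun Noun Prep Prep Noun Prep Prep Noun.
Count = 4.

4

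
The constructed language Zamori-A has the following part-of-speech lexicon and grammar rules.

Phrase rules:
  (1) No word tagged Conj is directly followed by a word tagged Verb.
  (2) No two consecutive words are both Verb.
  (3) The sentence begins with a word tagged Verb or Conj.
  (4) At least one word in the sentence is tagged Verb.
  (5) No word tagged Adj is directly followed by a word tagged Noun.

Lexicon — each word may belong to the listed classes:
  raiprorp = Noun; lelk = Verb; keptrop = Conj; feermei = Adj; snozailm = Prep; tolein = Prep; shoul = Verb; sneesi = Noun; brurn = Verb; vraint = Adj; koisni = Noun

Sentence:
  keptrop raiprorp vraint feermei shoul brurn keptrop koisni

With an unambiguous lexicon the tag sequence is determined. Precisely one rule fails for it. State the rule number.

Fixed tagging: Conj Noun Adj Adj Verb Verb Conj Noun.
Checking each rule: R1 pass, R2 fail, R3 pass, R4 pass, R5 pass.
Only rule 2 fails.

2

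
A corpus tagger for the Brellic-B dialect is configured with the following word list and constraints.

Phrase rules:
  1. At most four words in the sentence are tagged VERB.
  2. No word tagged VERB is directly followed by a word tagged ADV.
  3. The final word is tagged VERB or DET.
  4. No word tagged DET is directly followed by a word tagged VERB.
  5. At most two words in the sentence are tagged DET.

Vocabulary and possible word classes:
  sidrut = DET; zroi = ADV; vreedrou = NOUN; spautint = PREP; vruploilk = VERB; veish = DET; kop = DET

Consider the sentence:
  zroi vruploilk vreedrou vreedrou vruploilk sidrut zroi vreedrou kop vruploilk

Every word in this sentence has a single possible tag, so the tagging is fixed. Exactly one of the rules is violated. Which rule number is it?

4

Fixed tagging: ADV VERB NOUN NOUN VERB DET ADV NOUN DET VERB.
Applying the rules: R1 ok, R2 ok, R3 ok, R4 fails, R5 ok.
Only rule 4 fails.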